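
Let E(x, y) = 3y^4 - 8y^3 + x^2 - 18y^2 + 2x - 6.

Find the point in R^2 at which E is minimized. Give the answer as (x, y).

E(x,y) separates as P(x) + Q(y) − 6, so its minimum is min P + min Q − 6.
P'(x) = 2x + 2 vanishes at x ∈ {-1}; Q'(y) = 12y(y - 3)(y + 1) vanishes at y ∈ {-1, 0, 3}.
Local minima of P (where P''>0): P(-1)=-1. Local minima of Q: Q(-1)=-7, Q(3)=-135.
So the global minimum of E is P(-1) + Q(3) − 6 = -1 − 135 − 6 = -142, attained at (-1, 3).

(-1, 3)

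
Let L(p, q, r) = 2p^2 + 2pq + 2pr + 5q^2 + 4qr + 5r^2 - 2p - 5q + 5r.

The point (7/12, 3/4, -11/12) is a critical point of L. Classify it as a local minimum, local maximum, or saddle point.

local minimum

The Hessian is constant: H = [[4, 2, 2], [2, 10, 4], [2, 4, 10]].
Leading principal minors: Δ₁ = 4, Δ₂ = 36, Δ₃ = 288.
All leading minors are positive, so H is positive definite: a local minimum.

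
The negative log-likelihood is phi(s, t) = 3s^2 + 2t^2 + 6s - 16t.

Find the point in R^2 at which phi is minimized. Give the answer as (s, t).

phi(s,t) separates as P(s) + Q(t), so its minimum is min P + min Q.
P'(s) = 6s + 6 vanishes at s ∈ {-1}; Q'(t) = 4(t - 4) vanishes at t ∈ {4}.
Local minima of P (where P''>0): P(-1)=-3. Local minima of Q: Q(4)=-32.
So the global minimum of phi is P(-1) + Q(4) = -3 − 32 = -35, attained at (-1, 4).

(-1, 4)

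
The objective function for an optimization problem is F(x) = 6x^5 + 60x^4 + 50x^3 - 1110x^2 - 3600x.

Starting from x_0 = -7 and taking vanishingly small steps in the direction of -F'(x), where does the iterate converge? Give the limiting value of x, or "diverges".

diverges

F'(x) = 30(x - 3)(x + 2)(x + 4)(x + 5), so F'(-7) = 9000.
Gradient descent moves in the -F' direction, i.e. x is decreasing.
There is no critical point below x=-7, and F' keeps the same sign, so the iterate runs off to −∞.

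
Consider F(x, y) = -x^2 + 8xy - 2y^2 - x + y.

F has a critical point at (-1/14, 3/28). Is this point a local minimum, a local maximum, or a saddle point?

saddle point

The Hessian of F is constant: H = [[-2, 8], [8, -4]].
det(H) = (-2)·(-4) − 8² = -56.
Since det(H) < 0, H is indefinite and the critical point is a saddle point.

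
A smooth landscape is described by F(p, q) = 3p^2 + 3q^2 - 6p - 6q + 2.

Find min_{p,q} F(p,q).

-4

F(p,q) separates as A(p) + B(q) + 2, so its minimum is min A + min B + 2.
A'(p) = 6p - 6 vanishes at p ∈ {1}; B'(q) = 6q - 6 vanishes at q ∈ {1}.
Local minima of A (where A''>0): A(1)=-3. Local minima of B: B(1)=-3.
So the global minimum of F is A(1) + B(1) + 2 = -3 − 3 + 2 = -4, attained at (1, 1).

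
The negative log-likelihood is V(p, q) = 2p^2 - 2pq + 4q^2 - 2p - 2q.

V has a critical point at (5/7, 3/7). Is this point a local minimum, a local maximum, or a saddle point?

local minimum

The Hessian of V is constant: H = [[4, -2], [-2, 8]].
det(H) = 4·8 − (-2)² = 28.
det(H) > 0 and tr(H) = 12 > 0, so H is positive definite and the point is a local minimum.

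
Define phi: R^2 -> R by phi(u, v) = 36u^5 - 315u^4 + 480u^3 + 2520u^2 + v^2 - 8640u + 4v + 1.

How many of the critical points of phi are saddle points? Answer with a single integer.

2

phi separates as a function of u plus a function of v, so ∇phi=0 decouples.
∂phi/∂u = 180(u - 4)(u - 3)(u - 2)(u + 2) = 0 at u ∈ {-2, 2, 3, 4}; ∂phi/∂v = 2(v + 2) = 0 at v ∈ {-2}.
The Hessian is diagonal: diag(phi_uu, phi_vv). Second derivatives: phi_uu(-2)=-21600, phi_uu(2)=1440, phi_uu(3)=-900, phi_uu(4)=2160; phi_vv(-2)=2.
Saddle points occur where the two diagonal entries have opposite signs: (-2, -2), (3, -2). Count: 2.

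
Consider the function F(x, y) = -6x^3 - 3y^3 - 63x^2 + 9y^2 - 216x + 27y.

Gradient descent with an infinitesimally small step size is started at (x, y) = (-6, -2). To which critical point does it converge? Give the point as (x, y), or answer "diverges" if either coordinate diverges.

(-4, -1)

F is separable, so gradient descent decouples: x follows -∂F/∂x, y follows -∂F/∂y.
∂F/∂x = -18(x + 3)(x + 4); at x=-6 this is -108, so x increases.
∂F/∂y = -9(y - 3)(y + 1); at y=-2 this is -45, so y increases.
x converges to its nearest critical value -4 (a local min of the x-part); y converges to -1. The iterate converges to (-4, -1).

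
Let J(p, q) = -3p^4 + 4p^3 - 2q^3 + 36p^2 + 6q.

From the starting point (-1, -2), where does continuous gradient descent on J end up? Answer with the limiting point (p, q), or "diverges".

(0, -1)

J is separable, so gradient descent decouples: p follows -∂J/∂p, q follows -∂J/∂q.
∂J/∂p = -12p(p - 3)(p + 2); at p=-1 this is -48, so p increases.
∂J/∂q = -6(q - 1)(q + 1); at q=-2 this is -18, so q increases.
p converges to its nearest critical value 0 (a local min of the p-part); q converges to -1. The iterate converges to (0, -1).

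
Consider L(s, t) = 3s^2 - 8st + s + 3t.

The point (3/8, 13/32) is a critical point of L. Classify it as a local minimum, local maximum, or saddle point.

saddle point

The Hessian of L is constant: H = [[6, -8], [-8, 0]].
det(H) = 6·0 − (-8)² = -64.
Since det(H) < 0, H is indefinite and the critical point is a saddle point.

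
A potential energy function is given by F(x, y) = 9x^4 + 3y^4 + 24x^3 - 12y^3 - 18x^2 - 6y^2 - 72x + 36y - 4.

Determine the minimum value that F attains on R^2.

F(x,y) separates as P(x) + Q(y) − 4, so its minimum is min P + min Q − 4.
P'(x) = 36(x - 1)(x + 1)(x + 2) vanishes at x ∈ {-2, -1, 1}; Q'(y) = 12(y - 3)(y - 1)(y + 1) vanishes at y ∈ {-1, 1, 3}.
Local minima of P (where P''>0): P(-2)=24, P(1)=-57. Local minima of Q: Q(-1)=-27, Q(3)=-27.
So the global minimum of F is P(1) + Q(-1) − 4 = -57 − 27 − 4 = -88, attained at (1, -1).

-88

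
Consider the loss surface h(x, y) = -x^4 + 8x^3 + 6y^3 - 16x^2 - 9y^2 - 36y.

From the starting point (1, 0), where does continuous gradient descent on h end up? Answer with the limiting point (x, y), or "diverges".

(2, 2)

h is separable, so gradient descent decouples: x follows -∂h/∂x, y follows -∂h/∂y.
∂h/∂x = -4x(x - 4)(x - 2); at x=1 this is -12, so x increases.
∂h/∂y = 18(y - 2)(y + 1); at y=0 this is -36, so y increases.
x converges to its nearest critical value 2 (a local min of the x-part); y converges to 2. The iterate converges to (2, 2).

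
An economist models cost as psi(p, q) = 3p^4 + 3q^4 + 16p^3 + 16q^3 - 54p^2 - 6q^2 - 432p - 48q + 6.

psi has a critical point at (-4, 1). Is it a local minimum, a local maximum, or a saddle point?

The mixed partial ∂²psi/∂p∂q is 0, so the Hessian at any point is diag(psi_pp, psi_qq) = diag(12(3p^2 + 8p - 9), 12(3q^2 + 8q - 1)).
At (-4, 1): H = diag(84, 120).
Both eigenvalues are positive, so H is positive definite: a local minimum.

local minimum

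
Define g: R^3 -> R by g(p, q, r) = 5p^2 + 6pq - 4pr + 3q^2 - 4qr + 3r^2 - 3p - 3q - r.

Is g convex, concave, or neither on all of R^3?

convex

g is quadratic, so its Hessian is the constant matrix H = [[10, 6, -4], [6, 6, -4], [-4, -4, 6]].
Leading principal minors: 10, 24, 80.
All positive ⇒ H ≻ 0 ⇒ convex.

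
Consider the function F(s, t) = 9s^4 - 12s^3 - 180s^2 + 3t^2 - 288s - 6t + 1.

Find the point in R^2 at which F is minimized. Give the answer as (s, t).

F(s,t) separates as P(s) + Q(t) + 1, so its minimum is min P + min Q + 1.
P'(s) = 36(s - 4)(s + 1)(s + 2) vanishes at s ∈ {-2, -1, 4}; Q'(t) = 6(t - 1) vanishes at t ∈ {1}.
Local minima of P (where P''>0): P(-2)=96, P(4)=-2496. Local minima of Q: Q(1)=-3.
So the global minimum of F is P(4) + Q(1) + 1 = -2496 − 3 + 1 = -2498, attained at (4, 1).

(4, 1)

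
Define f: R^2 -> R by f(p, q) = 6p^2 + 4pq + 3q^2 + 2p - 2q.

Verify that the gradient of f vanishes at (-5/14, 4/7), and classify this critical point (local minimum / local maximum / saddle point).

∇f = (12p + 4q + 2, 4p + 6q - 2); substituting (-5/14, 4/7) gives ∇f = (0, 0), so (-5/14, 4/7) is indeed a critical point.
The Hessian of f is constant: H = [[12, 4], [4, 6]].
det(H) = 12·6 − 4² = 56.
det(H) > 0 and tr(H) = 18 > 0, so H is positive definite and the point is a local minimum.

local minimum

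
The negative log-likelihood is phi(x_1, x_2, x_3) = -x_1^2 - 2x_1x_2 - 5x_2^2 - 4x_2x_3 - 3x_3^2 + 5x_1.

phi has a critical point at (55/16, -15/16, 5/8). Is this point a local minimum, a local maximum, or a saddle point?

local maximum

The Hessian is constant: H = [[-2, -2, 0], [-2, -10, -4], [0, -4, -6]].
Leading principal minors: Δ₁ = -2, Δ₂ = 16, Δ₃ = -64.
The minors alternate sign starting negative (−, +, −), so H is negative definite: a local maximum.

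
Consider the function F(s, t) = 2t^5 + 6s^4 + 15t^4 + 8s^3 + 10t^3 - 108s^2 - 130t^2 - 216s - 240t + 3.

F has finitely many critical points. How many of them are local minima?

4

F separates as a function of s plus a function of t, so ∇F=0 decouples.
∂F/∂s = 24(s - 3)(s + 1)(s + 3) = 0 at s ∈ {-3, -1, 3}; ∂F/∂t = 10(t - 2)(t + 1)(t + 3)(t + 4) = 0 at t ∈ {-4, -3, -1, 2}.
The Hessian is diagonal: diag(F_ss, F_tt). Second derivatives: F_ss(-3)=288, F_ss(-1)=-192, F_ss(3)=576; F_tt(-4)=-180, F_tt(-3)=100, F_tt(-1)=-180, F_tt(2)=900.
Local minima occur where both diagonal entries positive: (-3, -3), (-3, 2), (3, -3), (3, 2). Count: 4.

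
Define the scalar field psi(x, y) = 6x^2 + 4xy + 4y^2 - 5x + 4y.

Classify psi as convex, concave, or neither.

convex

psi is quadratic, so its Hessian is the constant matrix H = [[12, 4], [4, 8]].
det(H) = 80, tr(H) = 20.
det(H) > 0 and tr(H) > 0, so H is positive definite everywhere: convex.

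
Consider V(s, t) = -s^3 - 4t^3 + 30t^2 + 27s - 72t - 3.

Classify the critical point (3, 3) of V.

local maximum

The mixed partial ∂²V/∂s∂t is 0, so the Hessian at any point is diag(V_ss, V_tt) = diag(-6s, 12(-2t + 5)).
At (3, 3): H = diag(-18, -12).
Both eigenvalues are negative, so H is negative definite: a local maximum.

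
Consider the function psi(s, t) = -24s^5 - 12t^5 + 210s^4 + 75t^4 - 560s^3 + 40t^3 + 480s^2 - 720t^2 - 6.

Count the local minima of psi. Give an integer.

psi separates as a function of s plus a function of t, so ∇psi=0 decouples.
∂psi/∂s = -120s(s - 4)(s - 2)(s - 1) = 0 at s ∈ {0, 1, 2, 4}; ∂psi/∂t = -60t(t - 4)(t - 3)(t + 2) = 0 at t ∈ {-2, 0, 3, 4}.
The Hessian is diagonal: diag(psi_ss, psi_tt). Second derivatives: psi_ss(0)=960, psi_ss(1)=-360, psi_ss(2)=480, psi_ss(4)=-2880; psi_tt(-2)=3600, psi_tt(0)=-1440, psi_tt(3)=900, psi_tt(4)=-1440.
Local minima occur where both diagonal entries positive: (0, -2), (0, 3), (2, -2), (2, 3). Count: 4.

4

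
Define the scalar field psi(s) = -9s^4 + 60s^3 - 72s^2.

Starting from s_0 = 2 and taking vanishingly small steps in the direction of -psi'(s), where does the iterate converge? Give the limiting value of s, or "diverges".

1

psi'(s) = -36s(s - 4)(s - 1), so psi'(2) = 144.
Gradient descent moves in the -psi' direction, i.e. s is decreasing.
The nearest critical point in that direction is s = 1, where psi'' = 108 > 0 (a local minimum). The iterate converges there.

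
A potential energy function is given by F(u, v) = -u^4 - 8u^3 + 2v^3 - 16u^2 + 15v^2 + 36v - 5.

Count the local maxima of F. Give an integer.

2

F separates as a function of u plus a function of v, so ∇F=0 decouples.
∂F/∂u = -4u(u + 2)(u + 4) = 0 at u ∈ {-4, -2, 0}; ∂F/∂v = 6(v + 2)(v + 3) = 0 at v ∈ {-3, -2}.
The Hessian is diagonal: diag(F_uu, F_vv). Second derivatives: F_uu(-4)=-32, F_uu(-2)=16, F_uu(0)=-32; F_vv(-3)=-6, F_vv(-2)=6.
Local maxima occur where both diagonal entries negative: (-4, -3), (0, -3). Count: 2.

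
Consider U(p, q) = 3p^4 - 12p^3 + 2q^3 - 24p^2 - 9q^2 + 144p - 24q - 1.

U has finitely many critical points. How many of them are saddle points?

3

U separates as a function of p plus a function of q, so ∇U=0 decouples.
∂U/∂p = 12(p - 3)(p - 2)(p + 2) = 0 at p ∈ {-2, 2, 3}; ∂U/∂q = 6(q - 4)(q + 1) = 0 at q ∈ {-1, 4}.
The Hessian is diagonal: diag(U_pp, U_qq). Second derivatives: U_pp(-2)=240, U_pp(2)=-48, U_pp(3)=60; U_qq(-1)=-30, U_qq(4)=30.
Saddle points occur where the two diagonal entries have opposite signs: (-2, -1), (2, 4), (3, -1). Count: 3.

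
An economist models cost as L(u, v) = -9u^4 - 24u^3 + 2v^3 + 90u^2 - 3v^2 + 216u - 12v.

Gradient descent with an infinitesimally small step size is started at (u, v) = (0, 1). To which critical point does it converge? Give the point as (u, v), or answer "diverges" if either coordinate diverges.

L is separable, so gradient descent decouples: u follows -∂L/∂u, v follows -∂L/∂v.
∂L/∂u = -36(u - 2)(u + 1)(u + 3); at u=0 this is 216, so u decreases.
∂L/∂v = 6(v - 2)(v + 1); at v=1 this is -12, so v increases.
u converges to its nearest critical value -1 (a local min of the u-part); v converges to 2. The iterate converges to (-1, 2).

(-1, 2)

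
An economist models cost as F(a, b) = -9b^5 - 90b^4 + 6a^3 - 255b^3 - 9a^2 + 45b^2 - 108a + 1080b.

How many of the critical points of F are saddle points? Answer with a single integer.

4

F separates as a function of a plus a function of b, so ∇F=0 decouples.
∂F/∂a = 18(a - 3)(a + 2) = 0 at a ∈ {-2, 3}; ∂F/∂b = -45(b - 1)(b + 2)(b + 3)(b + 4) = 0 at b ∈ {-4, -3, -2, 1}.
The Hessian is diagonal: diag(F_aa, F_bb). Second derivatives: F_aa(-2)=-90, F_aa(3)=90; F_bb(-4)=450, F_bb(-3)=-180, F_bb(-2)=270, F_bb(1)=-2700.
Saddle points occur where the two diagonal entries have opposite signs: (-2, -4), (-2, -2), (3, -3), (3, 1). Count: 4.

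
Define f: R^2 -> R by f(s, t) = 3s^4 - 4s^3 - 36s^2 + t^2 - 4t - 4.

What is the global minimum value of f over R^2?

f(s,t) separates as P(s) + Q(t) − 4, so its minimum is min P + min Q − 4.
P'(s) = 12s(s - 3)(s + 2) vanishes at s ∈ {-2, 0, 3}; Q'(t) = 2(t - 2) vanishes at t ∈ {2}.
Local minima of P (where P''>0): P(-2)=-64, P(3)=-189. Local minima of Q: Q(2)=-4.
So the global minimum of f is P(3) + Q(2) − 4 = -189 − 4 − 4 = -197, attained at (3, 2).

-197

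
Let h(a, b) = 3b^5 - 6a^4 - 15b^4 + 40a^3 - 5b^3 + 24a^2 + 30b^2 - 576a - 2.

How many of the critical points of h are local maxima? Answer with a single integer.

h separates as a function of a plus a function of b, so ∇h=0 decouples.
∂h/∂a = -24(a - 4)(a - 3)(a + 2) = 0 at a ∈ {-2, 3, 4}; ∂h/∂b = 15b(b - 4)(b - 1)(b + 1) = 0 at b ∈ {-1, 0, 1, 4}.
The Hessian is diagonal: diag(h_aa, h_bb). Second derivatives: h_aa(-2)=-720, h_aa(3)=120, h_aa(4)=-144; h_bb(-1)=-150, h_bb(0)=60, h_bb(1)=-90, h_bb(4)=900.
Local maxima occur where both diagonal entries negative: (-2, -1), (-2, 1), (4, -1), (4, 1). Count: 4.

4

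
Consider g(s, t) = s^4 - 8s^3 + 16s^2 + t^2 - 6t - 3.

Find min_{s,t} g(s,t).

g(s,t) separates as P(s) + Q(t) − 3, so its minimum is min P + min Q − 3.
P'(s) = 4s(s - 4)(s - 2) vanishes at s ∈ {0, 2, 4}; Q'(t) = 2(t - 3) vanishes at t ∈ {3}.
Local minima of P (where P''>0): P(0)=0, P(4)=0. Local minima of Q: Q(3)=-9.
So the global minimum of g is P(0) + Q(3) − 3 = 0 − 9 − 3 = -12, attained at (0, 3).

-12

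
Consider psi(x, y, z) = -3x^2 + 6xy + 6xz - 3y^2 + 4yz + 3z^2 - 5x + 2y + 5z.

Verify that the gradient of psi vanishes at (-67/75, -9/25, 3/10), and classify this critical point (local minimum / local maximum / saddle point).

saddle point

∇psi = (-6x + 6y + 6z - 5, 6x - 6y + 4z + 2, 6x + 4y + 6z + 5); substituting (-67/75, -9/25, 3/10) gives ∇psi = (0, 0, 0), so (-67/75, -9/25, 3/10) is indeed a critical point.
The Hessian is constant: H = [[-6, 6, 6], [6, -6, 4], [6, 4, 6]].
Leading principal minors: Δ₁ = -6, Δ₂ = 0, Δ₃ = 600.
The minors fit neither the all-positive nor the alternating-sign pattern, so H is indefinite: a saddle point.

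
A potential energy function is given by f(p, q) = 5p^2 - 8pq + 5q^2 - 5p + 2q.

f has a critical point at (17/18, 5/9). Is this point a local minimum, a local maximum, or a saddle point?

The Hessian of f is constant: H = [[10, -8], [-8, 10]].
det(H) = 10·10 − (-8)² = 36.
det(H) > 0 and tr(H) = 20 > 0, so H is positive definite and the point is a local minimum.

local minimum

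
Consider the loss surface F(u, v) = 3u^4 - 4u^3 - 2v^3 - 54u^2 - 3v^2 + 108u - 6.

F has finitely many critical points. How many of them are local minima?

2

F separates as a function of u plus a function of v, so ∇F=0 decouples.
∂F/∂u = 12(u - 3)(u - 1)(u + 3) = 0 at u ∈ {-3, 1, 3}; ∂F/∂v = -6v(v + 1) = 0 at v ∈ {-1, 0}.
The Hessian is diagonal: diag(F_uu, F_vv). Second derivatives: F_uu(-3)=288, F_uu(1)=-96, F_uu(3)=144; F_vv(-1)=6, F_vv(0)=-6.
Local minima occur where both diagonal entries positive: (-3, -1), (3, -1). Count: 2.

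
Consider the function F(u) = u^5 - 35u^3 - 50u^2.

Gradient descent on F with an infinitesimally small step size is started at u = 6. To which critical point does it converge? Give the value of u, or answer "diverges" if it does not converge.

5

F'(u) = 5u(u - 5)(u + 1)(u + 4), so F'(6) = 2100.
Gradient descent moves in the -F' direction, i.e. u is decreasing.
The nearest critical point in that direction is u = 5, where F'' = 1350 > 0 (a local minimum). The iterate converges there.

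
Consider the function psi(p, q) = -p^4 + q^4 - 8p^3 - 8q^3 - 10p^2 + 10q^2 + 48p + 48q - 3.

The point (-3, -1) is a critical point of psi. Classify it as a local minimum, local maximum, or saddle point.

The mixed partial ∂²psi/∂p∂q is 0, so the Hessian at any point is diag(psi_pp, psi_qq) = diag(-4(3p^2 + 12p + 5), 4(3q^2 - 12q + 5)).
At (-3, -1): H = diag(16, 80).
Both eigenvalues are positive, so H is positive definite: a local minimum.

local minimum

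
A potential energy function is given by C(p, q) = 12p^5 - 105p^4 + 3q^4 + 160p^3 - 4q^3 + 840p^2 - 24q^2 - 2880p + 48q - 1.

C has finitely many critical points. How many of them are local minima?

4

C separates as a function of p plus a function of q, so ∇C=0 decouples.
∂C/∂p = 60(p - 4)(p - 3)(p - 2)(p + 2) = 0 at p ∈ {-2, 2, 3, 4}; ∂C/∂q = 12(q - 2)(q - 1)(q + 2) = 0 at q ∈ {-2, 1, 2}.
The Hessian is diagonal: diag(C_pp, C_qq). Second derivatives: C_pp(-2)=-7200, C_pp(2)=480, C_pp(3)=-300, C_pp(4)=720; C_qq(-2)=144, C_qq(1)=-36, C_qq(2)=48.
Local minima occur where both diagonal entries positive: (2, -2), (2, 2), (4, -2), (4, 2). Count: 4.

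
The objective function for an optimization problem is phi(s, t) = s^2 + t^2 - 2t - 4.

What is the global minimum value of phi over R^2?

phi(s,t) separates as P(s) + Q(t) − 4, so its minimum is min P + min Q − 4.
P'(s) = 2s vanishes at s ∈ {0}; Q'(t) = 2(t - 1) vanishes at t ∈ {1}.
Local minima of P (where P''>0): P(0)=0. Local minima of Q: Q(1)=-1.
So the global minimum of phi is P(0) + Q(1) − 4 = 0 − 1 − 4 = -5, attained at (0, 1).

-5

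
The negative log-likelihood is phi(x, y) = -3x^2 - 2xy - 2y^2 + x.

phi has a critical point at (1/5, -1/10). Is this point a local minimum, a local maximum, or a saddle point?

local maximum

The Hessian of phi is constant: H = [[-6, -2], [-2, -4]].
det(H) = (-6)·(-4) − (-2)² = 20.
det(H) > 0 and tr(H) = -10 < 0, so H is negative definite and the point is a local maximum.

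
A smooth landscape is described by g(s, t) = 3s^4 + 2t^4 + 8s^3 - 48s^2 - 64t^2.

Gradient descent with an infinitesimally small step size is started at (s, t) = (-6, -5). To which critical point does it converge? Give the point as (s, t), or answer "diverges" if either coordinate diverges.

g is separable, so gradient descent decouples: s follows -∂g/∂s, t follows -∂g/∂t.
∂g/∂s = 12s(s - 2)(s + 4); at s=-6 this is -1152, so s increases.
∂g/∂t = 8t(t - 4)(t + 4); at t=-5 this is -360, so t increases.
s converges to its nearest critical value -4 (a local min of the s-part); t converges to -4. The iterate converges to (-4, -4).

(-4, -4)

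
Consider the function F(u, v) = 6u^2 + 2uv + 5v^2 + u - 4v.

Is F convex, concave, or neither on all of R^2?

F is quadratic, so its Hessian is the constant matrix H = [[12, 2], [2, 10]].
det(H) = 116, tr(H) = 22.
det(H) > 0 and tr(H) > 0, so H is positive definite everywhere: convex.

convex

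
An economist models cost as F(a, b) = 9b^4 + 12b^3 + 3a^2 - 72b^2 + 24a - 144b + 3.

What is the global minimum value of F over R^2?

-381

F(a,b) separates as P(a) + Q(b) + 3, so its minimum is min P + min Q + 3.
P'(a) = 6a + 24 vanishes at a ∈ {-4}; Q'(b) = 36(b - 2)(b + 1)(b + 2) vanishes at b ∈ {-2, -1, 2}.
Local minima of P (where P''>0): P(-4)=-48. Local minima of Q: Q(-2)=48, Q(2)=-336.
So the global minimum of F is P(-4) + Q(2) + 3 = -48 − 336 + 3 = -381, attained at (-4, 2).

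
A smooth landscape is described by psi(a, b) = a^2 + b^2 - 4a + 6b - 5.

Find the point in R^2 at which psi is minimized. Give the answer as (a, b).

psi(a,b) separates as P(a) + Q(b) − 5, so its minimum is min P + min Q − 5.
P'(a) = 2a - 4 vanishes at a ∈ {2}; Q'(b) = 2b + 6 vanishes at b ∈ {-3}.
Local minima of P (where P''>0): P(2)=-4. Local minima of Q: Q(-3)=-9.
So the global minimum of psi is P(2) + Q(-3) − 5 = -4 − 9 − 5 = -18, attained at (2, -3).

(2, -3)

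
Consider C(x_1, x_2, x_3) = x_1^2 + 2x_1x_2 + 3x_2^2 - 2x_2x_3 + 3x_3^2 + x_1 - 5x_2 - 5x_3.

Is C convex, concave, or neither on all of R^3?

convex

C is quadratic, so its Hessian is the constant matrix H = [[2, 2, 0], [2, 6, -2], [0, -2, 6]].
Leading principal minors: 2, 8, 40.
All positive ⇒ H ≻ 0 ⇒ convex.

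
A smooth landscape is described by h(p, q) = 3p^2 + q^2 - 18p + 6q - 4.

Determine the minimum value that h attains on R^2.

h(p,q) separates as A(p) + B(q) − 4, so its minimum is min A + min B − 4.
A'(p) = 6p - 18 vanishes at p ∈ {3}; B'(q) = 2q + 6 vanishes at q ∈ {-3}.
Local minima of A (where A''>0): A(3)=-27. Local minima of B: B(-3)=-9.
So the global minimum of h is A(3) + B(-3) − 4 = -27 − 9 − 4 = -40, attained at (3, -3).

-40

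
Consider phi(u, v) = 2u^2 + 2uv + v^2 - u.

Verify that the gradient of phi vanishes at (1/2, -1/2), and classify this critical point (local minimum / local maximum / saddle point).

local minimum

∇phi = (4u + 2v - 1, 2u + 2v); substituting (1/2, -1/2) gives ∇phi = (0, 0), so (1/2, -1/2) is indeed a critical point.
The Hessian of phi is constant: H = [[4, 2], [2, 2]].
det(H) = 4·2 − 2² = 4.
det(H) > 0 and tr(H) = 6 > 0, so H is positive definite and the point is a local minimum.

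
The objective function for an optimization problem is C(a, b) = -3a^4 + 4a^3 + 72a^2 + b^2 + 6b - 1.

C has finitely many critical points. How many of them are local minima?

1

C separates as a function of a plus a function of b, so ∇C=0 decouples.
∂C/∂a = -12a(a - 4)(a + 3) = 0 at a ∈ {-3, 0, 4}; ∂C/∂b = 2(b + 3) = 0 at b ∈ {-3}.
The Hessian is diagonal: diag(C_aa, C_bb). Second derivatives: C_aa(-3)=-252, C_aa(0)=144, C_aa(4)=-336; C_bb(-3)=2.
Local minima occur where both diagonal entries positive: (0, -3). Count: 1.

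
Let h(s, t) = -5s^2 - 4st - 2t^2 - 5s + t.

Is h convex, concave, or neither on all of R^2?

concave

h is quadratic, so its Hessian is the constant matrix H = [[-10, -4], [-4, -4]].
det(H) = 24, tr(H) = -14.
det(H) > 0 and tr(H) < 0, so H is negative definite everywhere: concave.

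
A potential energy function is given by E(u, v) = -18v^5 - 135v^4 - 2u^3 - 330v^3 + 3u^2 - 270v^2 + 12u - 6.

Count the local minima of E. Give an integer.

E separates as a function of u plus a function of v, so ∇E=0 decouples.
∂E/∂u = -6(u - 2)(u + 1) = 0 at u ∈ {-1, 2}; ∂E/∂v = -90v(v + 1)(v + 2)(v + 3) = 0 at v ∈ {-3, -2, -1, 0}.
The Hessian is diagonal: diag(E_uu, E_vv). Second derivatives: E_uu(-1)=18, E_uu(2)=-18; E_vv(-3)=540, E_vv(-2)=-180, E_vv(-1)=180, E_vv(0)=-540.
Local minima occur where both diagonal entries positive: (-1, -3), (-1, -1). Count: 2.

2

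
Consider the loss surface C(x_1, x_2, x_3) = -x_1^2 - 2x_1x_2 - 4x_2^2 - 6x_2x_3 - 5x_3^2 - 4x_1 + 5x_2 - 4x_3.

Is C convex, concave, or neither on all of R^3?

concave

C is quadratic, so its Hessian is the constant matrix H = [[-2, -2, 0], [-2, -8, -6], [0, -6, -10]].
Leading principal minors: -2, 12, -48.
Signs alternate −, +, − ⇒ H ≺ 0 ⇒ concave.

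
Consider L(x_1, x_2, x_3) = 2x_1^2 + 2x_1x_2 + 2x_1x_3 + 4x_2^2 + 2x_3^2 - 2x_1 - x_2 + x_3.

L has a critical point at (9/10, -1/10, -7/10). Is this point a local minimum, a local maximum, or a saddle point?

local minimum

The Hessian is constant: H = [[4, 2, 2], [2, 8, 0], [2, 0, 4]].
Leading principal minors: Δ₁ = 4, Δ₂ = 28, Δ₃ = 80.
All leading minors are positive, so H is positive definite: a local minimum.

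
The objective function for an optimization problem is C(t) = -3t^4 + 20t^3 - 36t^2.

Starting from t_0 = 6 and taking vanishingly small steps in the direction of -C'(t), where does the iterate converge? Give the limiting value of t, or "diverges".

diverges

C'(t) = -12t(t - 3)(t - 2), so C'(6) = -864.
Gradient descent moves in the -C' direction, i.e. t is increasing.
There is no critical point above t=6, and C' keeps the same sign, so the iterate runs off to +∞.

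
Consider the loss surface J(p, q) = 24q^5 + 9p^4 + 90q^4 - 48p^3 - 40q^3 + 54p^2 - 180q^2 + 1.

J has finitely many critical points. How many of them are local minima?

4

J separates as a function of p plus a function of q, so ∇J=0 decouples.
∂J/∂p = 36p(p - 3)(p - 1) = 0 at p ∈ {0, 1, 3}; ∂J/∂q = 120q(q - 1)(q + 1)(q + 3) = 0 at q ∈ {-3, -1, 0, 1}.
The Hessian is diagonal: diag(J_pp, J_qq). Second derivatives: J_pp(0)=108, J_pp(1)=-72, J_pp(3)=216; J_qq(-3)=-2880, J_qq(-1)=480, J_qq(0)=-360, J_qq(1)=960.
Local minima occur where both diagonal entries positive: (0, -1), (0, 1), (3, -1), (3, 1). Count: 4.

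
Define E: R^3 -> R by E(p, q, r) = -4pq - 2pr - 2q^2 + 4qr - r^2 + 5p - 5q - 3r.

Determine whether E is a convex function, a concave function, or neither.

E is quadratic, so its Hessian is the constant matrix H = [[0, -4, -2], [-4, -4, 4], [-2, 4, -2]].
Leading principal minors: 0, -16, 112.
Neither pattern holds ⇒ H is indefinite ⇒ neither convex nor concave.

neither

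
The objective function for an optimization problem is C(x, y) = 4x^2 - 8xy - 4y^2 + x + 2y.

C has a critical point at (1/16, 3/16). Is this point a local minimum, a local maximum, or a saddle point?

The Hessian of C is constant: H = [[8, -8], [-8, -8]].
det(H) = 8·(-8) − (-8)² = -128.
Since det(H) < 0, H is indefinite and the critical point is a saddle point.

saddle point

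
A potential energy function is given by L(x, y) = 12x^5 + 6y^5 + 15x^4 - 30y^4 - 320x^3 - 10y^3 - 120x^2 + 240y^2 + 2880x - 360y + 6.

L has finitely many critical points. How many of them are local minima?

4

L separates as a function of x plus a function of y, so ∇L=0 decouples.
∂L/∂x = 60(x - 3)(x - 2)(x + 2)(x + 4) = 0 at x ∈ {-4, -2, 2, 3}; ∂L/∂y = 30(y - 3)(y - 2)(y - 1)(y + 2) = 0 at y ∈ {-2, 1, 2, 3}.
The Hessian is diagonal: diag(L_xx, L_yy). Second derivatives: L_xx(-4)=-5040, L_xx(-2)=2400, L_xx(2)=-1440, L_xx(3)=2100; L_yy(-2)=-1800, L_yy(1)=180, L_yy(2)=-120, L_yy(3)=300.
Local minima occur where both diagonal entries positive: (-2, 1), (-2, 3), (3, 1), (3, 3). Count: 4.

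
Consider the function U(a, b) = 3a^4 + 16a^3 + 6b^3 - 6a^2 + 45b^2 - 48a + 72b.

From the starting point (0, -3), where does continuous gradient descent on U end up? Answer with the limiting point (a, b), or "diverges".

(1, -1)

U is separable, so gradient descent decouples: a follows -∂U/∂a, b follows -∂U/∂b.
∂U/∂a = 12(a - 1)(a + 1)(a + 4); at a=0 this is -48, so a increases.
∂U/∂b = 18(b + 1)(b + 4); at b=-3 this is -36, so b increases.
a converges to its nearest critical value 1 (a local min of the a-part); b converges to -1. The iterate converges to (1, -1).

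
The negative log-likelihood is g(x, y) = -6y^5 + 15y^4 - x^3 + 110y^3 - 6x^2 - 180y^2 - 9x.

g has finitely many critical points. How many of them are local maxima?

g separates as a function of x plus a function of y, so ∇g=0 decouples.
∂g/∂x = -3(x + 1)(x + 3) = 0 at x ∈ {-3, -1}; ∂g/∂y = -30y(y - 4)(y - 1)(y + 3) = 0 at y ∈ {-3, 0, 1, 4}.
The Hessian is diagonal: diag(g_xx, g_yy). Second derivatives: g_xx(-3)=6, g_xx(-1)=-6; g_yy(-3)=2520, g_yy(0)=-360, g_yy(1)=360, g_yy(4)=-2520.
Local maxima occur where both diagonal entries negative: (-1, 0), (-1, 4). Count: 2.

2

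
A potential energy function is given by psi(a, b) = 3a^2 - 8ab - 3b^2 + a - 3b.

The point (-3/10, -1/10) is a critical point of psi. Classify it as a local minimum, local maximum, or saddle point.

saddle point

The Hessian of psi is constant: H = [[6, -8], [-8, -6]].
det(H) = 6·(-6) − (-8)² = -100.
Since det(H) < 0, H is indefinite and the critical point is a saddle point.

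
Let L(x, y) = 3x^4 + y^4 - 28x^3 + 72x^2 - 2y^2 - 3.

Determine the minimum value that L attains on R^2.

-4

L(x,y) separates as P(x) + Q(y) − 3, so its minimum is min P + min Q − 3.
P'(x) = 12x(x - 4)(x - 3) vanishes at x ∈ {0, 3, 4}; Q'(y) = 4y(y - 1)(y + 1) vanishes at y ∈ {-1, 0, 1}.
Local minima of P (where P''>0): P(0)=0, P(4)=128. Local minima of Q: Q(-1)=-1, Q(1)=-1.
So the global minimum of L is P(0) + Q(-1) − 3 = 0 − 1 − 3 = -4, attained at (0, -1).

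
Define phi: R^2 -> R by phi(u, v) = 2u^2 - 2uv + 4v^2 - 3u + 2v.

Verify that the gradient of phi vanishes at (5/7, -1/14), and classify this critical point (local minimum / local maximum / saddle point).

∇phi = (4u - 2v - 3, -2u + 8v + 2); substituting (5/7, -1/14) gives ∇phi = (0, 0), so (5/7, -1/14) is indeed a critical point.
The Hessian of phi is constant: H = [[4, -2], [-2, 8]].
det(H) = 4·8 − (-2)² = 28.
det(H) > 0 and tr(H) = 12 > 0, so H is positive definite and the point is a local minimum.

local minimum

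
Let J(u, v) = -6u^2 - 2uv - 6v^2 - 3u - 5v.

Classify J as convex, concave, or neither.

J is quadratic, so its Hessian is the constant matrix H = [[-12, -2], [-2, -12]].
det(H) = 140, tr(H) = -24.
det(H) > 0 and tr(H) < 0, so H is negative definite everywhere: concave.

concave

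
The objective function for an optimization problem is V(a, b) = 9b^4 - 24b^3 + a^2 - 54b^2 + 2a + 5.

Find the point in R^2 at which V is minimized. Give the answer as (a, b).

V(a,b) separates as P(a) + Q(b) + 5, so its minimum is min P + min Q + 5.
P'(a) = 2a + 2 vanishes at a ∈ {-1}; Q'(b) = 36b(b - 3)(b + 1) vanishes at b ∈ {-1, 0, 3}.
Local minima of P (where P''>0): P(-1)=-1. Local minima of Q: Q(-1)=-21, Q(3)=-405.
So the global minimum of V is P(-1) + Q(3) + 5 = -1 − 405 + 5 = -401, attained at (-1, 3).

(-1, 3)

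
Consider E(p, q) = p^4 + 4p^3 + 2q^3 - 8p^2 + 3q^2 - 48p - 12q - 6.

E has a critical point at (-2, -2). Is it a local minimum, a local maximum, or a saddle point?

The mixed partial ∂²E/∂p∂q is 0, so the Hessian at any point is diag(E_pp, E_qq) = diag(4(3p^2 + 6p - 4), 6(2q + 1)).
At (-2, -2): H = diag(-16, -18).
Both eigenvalues are negative, so H is negative definite: a local maximum.

local maximum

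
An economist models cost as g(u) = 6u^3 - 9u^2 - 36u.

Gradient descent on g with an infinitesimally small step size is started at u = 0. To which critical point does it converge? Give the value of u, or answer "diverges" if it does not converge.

g'(u) = 18(u - 2)(u + 1), so g'(0) = -36.
Gradient descent moves in the -g' direction, i.e. u is increasing.
The nearest critical point in that direction is u = 2, where g'' = 54 > 0 (a local minimum). The iterate converges there.

2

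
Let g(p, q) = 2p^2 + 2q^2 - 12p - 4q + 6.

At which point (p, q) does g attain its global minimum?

g(p,q) separates as A(p) + B(q) + 6, so its minimum is min A + min B + 6.
A'(p) = 4p - 12 vanishes at p ∈ {3}; B'(q) = 4q - 4 vanishes at q ∈ {1}.
Local minima of A (where A''>0): A(3)=-18. Local minima of B: B(1)=-2.
So the global minimum of g is A(3) + B(1) + 6 = -18 − 2 + 6 = -14, attained at (3, 1).

(3, 1)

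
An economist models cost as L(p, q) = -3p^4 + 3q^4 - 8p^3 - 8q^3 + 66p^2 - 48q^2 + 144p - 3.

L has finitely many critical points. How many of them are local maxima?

L separates as a function of p plus a function of q, so ∇L=0 decouples.
∂L/∂p = -12(p - 3)(p + 1)(p + 4) = 0 at p ∈ {-4, -1, 3}; ∂L/∂q = 12q(q - 4)(q + 2) = 0 at q ∈ {-2, 0, 4}.
The Hessian is diagonal: diag(L_pp, L_qq). Second derivatives: L_pp(-4)=-252, L_pp(-1)=144, L_pp(3)=-336; L_qq(-2)=144, L_qq(0)=-96, L_qq(4)=288.
Local maxima occur where both diagonal entries negative: (-4, 0), (3, 0). Count: 2.

2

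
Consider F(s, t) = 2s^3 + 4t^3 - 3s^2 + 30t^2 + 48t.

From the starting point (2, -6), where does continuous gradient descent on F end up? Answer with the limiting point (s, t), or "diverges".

diverges

F is separable, so gradient descent decouples: s follows -∂F/∂s, t follows -∂F/∂t.
∂F/∂s = 6s(s - 1); at s=2 this is 12, so s decreases.
∂F/∂t = 12(t + 1)(t + 4); at t=-6 this is 120, so t decreases.
The t-coordinate has no critical point in that direction and runs off to infinity.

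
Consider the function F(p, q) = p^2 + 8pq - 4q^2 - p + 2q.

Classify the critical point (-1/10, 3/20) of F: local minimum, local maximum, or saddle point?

The Hessian of F is constant: H = [[2, 8], [8, -8]].
det(H) = 2·(-8) − 8² = -80.
Since det(H) < 0, H is indefinite and the critical point is a saddle point.

saddle point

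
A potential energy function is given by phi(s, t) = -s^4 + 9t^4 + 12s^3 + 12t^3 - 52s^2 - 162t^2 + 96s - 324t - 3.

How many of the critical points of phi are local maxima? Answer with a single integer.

phi separates as a function of s plus a function of t, so ∇phi=0 decouples.
∂phi/∂s = -4(s - 4)(s - 3)(s - 2) = 0 at s ∈ {2, 3, 4}; ∂phi/∂t = 36(t - 3)(t + 1)(t + 3) = 0 at t ∈ {-3, -1, 3}.
The Hessian is diagonal: diag(phi_ss, phi_tt). Second derivatives: phi_ss(2)=-8, phi_ss(3)=4, phi_ss(4)=-8; phi_tt(-3)=432, phi_tt(-1)=-288, phi_tt(3)=864.
Local maxima occur where both diagonal entries negative: (2, -1), (4, -1). Count: 2.

2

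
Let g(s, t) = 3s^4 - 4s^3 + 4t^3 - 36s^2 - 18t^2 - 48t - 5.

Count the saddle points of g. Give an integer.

g separates as a function of s plus a function of t, so ∇g=0 decouples.
∂g/∂s = 12s(s - 3)(s + 2) = 0 at s ∈ {-2, 0, 3}; ∂g/∂t = 12(t - 4)(t + 1) = 0 at t ∈ {-1, 4}.
The Hessian is diagonal: diag(g_ss, g_tt). Second derivatives: g_ss(-2)=120, g_ss(0)=-72, g_ss(3)=180; g_tt(-1)=-60, g_tt(4)=60.
Saddle points occur where the two diagonal entries have opposite signs: (-2, -1), (0, 4), (3, -1). Count: 3.

3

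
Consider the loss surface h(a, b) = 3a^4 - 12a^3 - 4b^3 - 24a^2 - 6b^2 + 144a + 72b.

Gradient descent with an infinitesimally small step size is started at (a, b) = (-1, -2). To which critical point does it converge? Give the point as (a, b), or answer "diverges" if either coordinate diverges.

h is separable, so gradient descent decouples: a follows -∂h/∂a, b follows -∂h/∂b.
∂h/∂a = 12(a - 3)(a - 2)(a + 2); at a=-1 this is 144, so a decreases.
∂h/∂b = -12(b - 2)(b + 3); at b=-2 this is 48, so b decreases.
a converges to its nearest critical value -2 (a local min of the a-part); b converges to -3. The iterate converges to (-2, -3).

(-2, -3)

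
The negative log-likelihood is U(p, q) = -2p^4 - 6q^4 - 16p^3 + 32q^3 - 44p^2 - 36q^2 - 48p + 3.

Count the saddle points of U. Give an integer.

4

U separates as a function of p plus a function of q, so ∇U=0 decouples.
∂U/∂p = -8(p + 1)(p + 2)(p + 3) = 0 at p ∈ {-3, -2, -1}; ∂U/∂q = -24q(q - 3)(q - 1) = 0 at q ∈ {0, 1, 3}.
The Hessian is diagonal: diag(U_pp, U_qq). Second derivatives: U_pp(-3)=-16, U_pp(-2)=8, U_pp(-1)=-16; U_qq(0)=-72, U_qq(1)=48, U_qq(3)=-144.
Saddle points occur where the two diagonal entries have opposite signs: (-3, 1), (-2, 0), (-2, 3), (-1, 1). Count: 4.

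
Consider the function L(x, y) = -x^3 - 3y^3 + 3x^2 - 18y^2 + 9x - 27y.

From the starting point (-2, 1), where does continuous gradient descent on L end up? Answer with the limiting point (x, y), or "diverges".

diverges

L is separable, so gradient descent decouples: x follows -∂L/∂x, y follows -∂L/∂y.
∂L/∂x = -3(x - 3)(x + 1); at x=-2 this is -15, so x increases.
∂L/∂y = -9(y + 1)(y + 3); at y=1 this is -72, so y increases.
The y-coordinate has no critical point in that direction and runs off to infinity.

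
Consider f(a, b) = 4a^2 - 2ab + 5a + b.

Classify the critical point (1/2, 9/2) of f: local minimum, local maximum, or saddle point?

The Hessian of f is constant: H = [[8, -2], [-2, 0]].
det(H) = 8·0 − (-2)² = -4.
Since det(H) < 0, H is indefinite and the critical point is a saddle point.

saddle point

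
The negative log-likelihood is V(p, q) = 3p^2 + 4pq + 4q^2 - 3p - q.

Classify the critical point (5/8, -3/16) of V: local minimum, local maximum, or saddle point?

local minimum

The Hessian of V is constant: H = [[6, 4], [4, 8]].
det(H) = 6·8 − 4² = 32.
det(H) > 0 and tr(H) = 14 > 0, so H is positive definite and the point is a local minimum.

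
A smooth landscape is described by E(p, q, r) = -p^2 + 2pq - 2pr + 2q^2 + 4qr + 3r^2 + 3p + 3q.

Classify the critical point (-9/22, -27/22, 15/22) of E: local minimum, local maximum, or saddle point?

saddle point

The Hessian is constant: H = [[-2, 2, -2], [2, 4, 4], [-2, 4, 6]].
Leading principal minors: Δ₁ = -2, Δ₂ = -12, Δ₃ = -88.
The minors fit neither the all-positive nor the alternating-sign pattern, so H is indefinite: a saddle point.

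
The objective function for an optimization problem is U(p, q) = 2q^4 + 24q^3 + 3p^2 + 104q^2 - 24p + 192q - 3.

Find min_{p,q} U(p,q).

U(p,q) separates as A(p) + B(q) − 3, so its minimum is min A + min B − 3.
A'(p) = 6p - 24 vanishes at p ∈ {4}; B'(q) = 8(q + 2)(q + 3)(q + 4) vanishes at q ∈ {-4, -3, -2}.
Local minima of A (where A''>0): A(4)=-48. Local minima of B: B(-4)=-128, B(-2)=-128.
So the global minimum of U is A(4) + B(-4) − 3 = -48 − 128 − 3 = -179, attained at (4, -4).

-179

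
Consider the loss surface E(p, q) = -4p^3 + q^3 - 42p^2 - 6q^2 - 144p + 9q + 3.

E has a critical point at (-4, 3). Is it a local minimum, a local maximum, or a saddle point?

local minimum

The mixed partial ∂²E/∂p∂q is 0, so the Hessian at any point is diag(E_pp, E_qq) = diag(-12(2p + 7), 6(q - 2)).
At (-4, 3): H = diag(12, 6).
Both eigenvalues are positive, so H is positive definite: a local minimum.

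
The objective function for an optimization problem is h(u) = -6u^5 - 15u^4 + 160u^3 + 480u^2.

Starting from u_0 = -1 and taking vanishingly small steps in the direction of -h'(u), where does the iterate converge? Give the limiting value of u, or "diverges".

0

h'(u) = -30u(u - 4)(u + 2)(u + 4), so h'(-1) = -450.
Gradient descent moves in the -h' direction, i.e. u is increasing.
The nearest critical point in that direction is u = 0, where h'' = 960 > 0 (a local minimum). The iterate converges there.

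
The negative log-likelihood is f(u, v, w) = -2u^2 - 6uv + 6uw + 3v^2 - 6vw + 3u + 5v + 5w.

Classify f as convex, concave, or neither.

neither

f is quadratic, so its Hessian is the constant matrix H = [[-4, -6, 6], [-6, 6, -6], [6, -6, 0]].
Leading principal minors: -4, -60, 360.
Neither pattern holds ⇒ H is indefinite ⇒ neither convex nor concave.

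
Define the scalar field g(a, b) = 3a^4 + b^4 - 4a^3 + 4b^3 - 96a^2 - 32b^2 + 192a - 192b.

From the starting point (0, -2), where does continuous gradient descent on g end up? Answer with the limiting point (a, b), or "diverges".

(-4, 4)

g is separable, so gradient descent decouples: a follows -∂g/∂a, b follows -∂g/∂b.
∂g/∂a = 12(a - 4)(a - 1)(a + 4); at a=0 this is 192, so a decreases.
∂g/∂b = 4(b - 4)(b + 3)(b + 4); at b=-2 this is -48, so b increases.
a converges to its nearest critical value -4 (a local min of the a-part); b converges to 4. The iterate converges to (-4, 4).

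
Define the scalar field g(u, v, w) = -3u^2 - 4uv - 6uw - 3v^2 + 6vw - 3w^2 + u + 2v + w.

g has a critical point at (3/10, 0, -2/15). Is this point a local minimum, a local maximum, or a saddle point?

saddle point

The Hessian is constant: H = [[-6, -4, -6], [-4, -6, 6], [-6, 6, -6]].
Leading principal minors: Δ₁ = -6, Δ₂ = 20, Δ₃ = 600.
The minors fit neither the all-positive nor the alternating-sign pattern, so H is indefinite: a saddle point.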